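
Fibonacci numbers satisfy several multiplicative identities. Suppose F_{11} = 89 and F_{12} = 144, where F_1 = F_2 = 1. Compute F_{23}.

By F_{2k+1} = F_k² + F_{k+1}²: F_{23} = 89² + 144² = 7921 + 20736 = 28657.

28657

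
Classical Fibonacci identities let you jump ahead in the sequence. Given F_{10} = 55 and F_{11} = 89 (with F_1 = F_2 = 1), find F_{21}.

By F_{2k+1} = F_k² + F_{k+1}²: F_{21} = 55² + 89² = 3025 + 7921 = 10946.

10946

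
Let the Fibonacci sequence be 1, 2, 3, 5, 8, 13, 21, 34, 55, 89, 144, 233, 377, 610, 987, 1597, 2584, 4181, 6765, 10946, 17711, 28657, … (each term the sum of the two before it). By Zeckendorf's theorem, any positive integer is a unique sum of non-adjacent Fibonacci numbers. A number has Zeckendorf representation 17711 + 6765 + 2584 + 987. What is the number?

17711 + 6765 + 2584 + 987 = 28047.

28047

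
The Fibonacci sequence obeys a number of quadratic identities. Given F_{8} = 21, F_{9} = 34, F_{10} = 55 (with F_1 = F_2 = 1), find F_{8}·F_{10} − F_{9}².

-1

21·55 − 34² = 1155 − 1156 = -1. (Cassini's identity: F_{k−1}F_{k+1} − F_k² = (−1)^k.)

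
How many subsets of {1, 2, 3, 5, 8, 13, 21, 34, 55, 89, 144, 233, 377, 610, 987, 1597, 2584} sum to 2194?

26

2194 = 1597+377+144+55+21 = 1597+377+144+55+13+8 = 1597+377+144+55+13+5+3 = … (23 more), for 26 in all.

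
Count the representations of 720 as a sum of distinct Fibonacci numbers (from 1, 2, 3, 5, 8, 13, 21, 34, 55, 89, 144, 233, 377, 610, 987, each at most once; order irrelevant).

Each representation comes from the Zeckendorf form by replacing some F_k with F_{k−1} + F_{k−2} where possible.
720 = 610+89+21 = 610+89+13+8 = 610+55+34+21 = … (17 more), for 20 in all.

20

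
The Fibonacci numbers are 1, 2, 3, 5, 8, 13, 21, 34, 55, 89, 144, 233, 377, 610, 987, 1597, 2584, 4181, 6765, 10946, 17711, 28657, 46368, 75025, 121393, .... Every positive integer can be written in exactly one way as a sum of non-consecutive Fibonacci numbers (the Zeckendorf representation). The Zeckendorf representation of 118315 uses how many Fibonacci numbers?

Greedily peel off the largest Fibonacci term at each step:
75025 ≤ 118315 < 121393, so take 75025; remainder 43290
28657 ≤ 43290 < 46368, so take 28657; remainder 14633
10946 ≤ 14633 < 17711, so take 10946; remainder 3687
2584 ≤ 3687 < 4181, so take 2584; remainder 1103
987 ≤ 1103 < 1597, so take 987; remainder 116
89 ≤ 116 < 144, so take 89; remainder 27
21 ≤ 27 < 34, so take 21; remainder 6
5 ≤ 6 < 8, so take 5; remainder 1
1 ≤ 1 < 2, so take 1; remainder 0
118315 = 75025 + 28657 + 10946 + 2584 + 987 + 89 + 21 + 5 + 1, which has 9 terms.

9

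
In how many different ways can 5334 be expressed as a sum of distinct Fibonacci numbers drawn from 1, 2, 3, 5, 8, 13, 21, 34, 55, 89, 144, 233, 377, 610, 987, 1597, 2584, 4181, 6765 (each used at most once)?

Each representation comes from the Zeckendorf form by replacing some F_k with F_{k−1} + F_{k−2} where possible.
5334 = 4181+987+144+21+1 = 4181+987+144+13+8+1 = 4181+987+89+55+21+1 = 4181+610+377+144+21+1 = … (38 more), for 42 in all.

42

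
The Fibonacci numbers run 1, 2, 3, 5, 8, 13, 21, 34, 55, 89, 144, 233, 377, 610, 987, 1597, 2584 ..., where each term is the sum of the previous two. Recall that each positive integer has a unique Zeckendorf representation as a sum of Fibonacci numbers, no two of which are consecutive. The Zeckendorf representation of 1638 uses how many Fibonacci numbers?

largest Fibonacci ≤ 1638 is 1597; 1638 − 1597 = 41
largest Fibonacci ≤ 41 is 34; 41 − 34 = 7
largest Fibonacci ≤ 7 is 5; 7 − 5 = 2
largest Fibonacci ≤ 2 is 2; 2 − 2 = 0
1638 = 1597 + 34 + 5 + 2, which has 4 terms.

4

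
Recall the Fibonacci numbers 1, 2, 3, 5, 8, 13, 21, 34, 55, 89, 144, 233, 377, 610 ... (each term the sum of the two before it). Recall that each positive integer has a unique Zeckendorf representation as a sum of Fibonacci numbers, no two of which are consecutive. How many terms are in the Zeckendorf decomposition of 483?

5

Greedily peel off the largest Fibonacci term at each step:
483: greatest Fibonacci not exceeding it is 377, leaving 106
106: greatest Fibonacci not exceeding it is 89, leaving 17
17: greatest Fibonacci not exceeding it is 13, leaving 4
4: greatest Fibonacci not exceeding it is 3, leaving 1
1: greatest Fibonacci not exceeding it is 1, leaving 0
483 = 377 + 89 + 13 + 3 + 1, which has 5 terms.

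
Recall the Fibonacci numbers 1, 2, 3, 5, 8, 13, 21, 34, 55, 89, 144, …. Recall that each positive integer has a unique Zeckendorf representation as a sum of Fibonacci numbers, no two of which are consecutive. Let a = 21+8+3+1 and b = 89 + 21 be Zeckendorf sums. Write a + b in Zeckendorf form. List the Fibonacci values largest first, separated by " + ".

89 + 34 + 13 + 5 + 2

The two numbers are 33 and 110, so their sum is 143.
143 − 89 = 54
54 − 34 = 20
20 − 13 = 7
7 − 5 = 2
2 − 2 = 0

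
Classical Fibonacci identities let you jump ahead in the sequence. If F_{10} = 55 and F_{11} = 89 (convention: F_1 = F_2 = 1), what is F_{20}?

6765

By the doubling identity F_{2k} = F_k(2F_{k+1} − F_k): F_{20} = 55·(2·89 − 55) = 55·123 = 6765.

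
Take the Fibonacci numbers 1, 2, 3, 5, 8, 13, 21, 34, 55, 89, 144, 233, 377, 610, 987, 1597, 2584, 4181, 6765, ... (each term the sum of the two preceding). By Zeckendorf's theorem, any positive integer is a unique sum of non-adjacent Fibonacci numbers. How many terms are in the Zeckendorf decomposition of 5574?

Greedy algorithm:
5574: greatest Fibonacci not exceeding it is 4181, leaving 1393
1393: greatest Fibonacci not exceeding it is 987, leaving 406
406: greatest Fibonacci not exceeding it is 377, leaving 29
29: greatest Fibonacci not exceeding it is 21, leaving 8
8: greatest Fibonacci not exceeding it is 8, leaving 0
5574 = 4181 + 987 + 377 + 21 + 8, which has 5 terms.

5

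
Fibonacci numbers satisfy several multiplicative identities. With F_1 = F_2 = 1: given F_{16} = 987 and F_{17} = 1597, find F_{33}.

By F_{2k+1} = F_k² + F_{k+1}²: F_{33} = 987² + 1597² = 974169 + 2550409 = 3524578.

3524578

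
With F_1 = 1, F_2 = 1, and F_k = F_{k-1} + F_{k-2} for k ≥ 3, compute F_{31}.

1346269

Iterating the recurrence up to F_{24} = 46368 and F_{23} = 28657:
F_{25} = F_{24} + F_{23} = 46368 + 28657 = 75025
F_{26} = F_{25} + F_{24} = 75025 + 46368 = 121393
F_{27} = F_{26} + F_{25} = 121393 + 75025 = 196418
F_{28} = F_{27} + F_{26} = 196418 + 121393 = 317811
F_{29} = F_{28} + F_{27} = 317811 + 196418 = 514229
F_{30} = F_{29} + F_{28} = 514229 + 317811 = 832040
F_{31} = F_{30} + F_{29} = 832040 + 514229 = 1346269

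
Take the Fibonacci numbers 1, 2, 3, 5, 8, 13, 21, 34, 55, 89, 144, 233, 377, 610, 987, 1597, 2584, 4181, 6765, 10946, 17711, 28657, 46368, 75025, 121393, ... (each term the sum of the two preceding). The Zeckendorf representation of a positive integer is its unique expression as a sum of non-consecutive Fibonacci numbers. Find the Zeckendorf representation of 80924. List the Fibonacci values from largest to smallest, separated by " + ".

Greedy algorithm:
80924: greatest Fibonacci not exceeding it is 75025, leaving 5899
5899: greatest Fibonacci not exceeding it is 4181, leaving 1718
1718: greatest Fibonacci not exceeding it is 1597, leaving 121
121: greatest Fibonacci not exceeding it is 89, leaving 32
32: greatest Fibonacci not exceeding it is 21, leaving 11
11: greatest Fibonacci not exceeding it is 8, leaving 3
3: greatest Fibonacci not exceeding it is 3, leaving 0
So 80924 = 75025 + 4181 + 1597 + 89 + 21 + 8 + 3, with no two terms consecutive in the sequence.

75025 + 4181 + 1597 + 89 + 21 + 8 + 3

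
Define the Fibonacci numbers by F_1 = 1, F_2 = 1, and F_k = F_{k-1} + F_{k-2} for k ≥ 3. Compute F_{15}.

Iterating the recurrence up to F_{10} = 55 and F_{9} = 34:
F_{11} = F_{10} + F_{9} = 55 + 34 = 89
F_{12} = F_{11} + F_{10} = 89 + 55 = 144
F_{13} = F_{12} + F_{11} = 144 + 89 = 233
F_{14} = F_{13} + F_{12} = 233 + 144 = 377
F_{15} = F_{14} + F_{13} = 377 + 233 = 610

610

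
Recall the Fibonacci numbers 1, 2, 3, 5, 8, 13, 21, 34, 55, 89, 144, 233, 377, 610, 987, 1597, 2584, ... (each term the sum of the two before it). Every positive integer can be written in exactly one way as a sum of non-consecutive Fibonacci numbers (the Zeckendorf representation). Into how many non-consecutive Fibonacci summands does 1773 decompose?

Greedily peel off the largest Fibonacci term at each step:
subtract 1597 from 1773: 176 remains
subtract 144 from 176: 32 remains
subtract 21 from 32: 11 remains
subtract 8 from 11: 3 remains
subtract 3 from 3: 0 remains
1773 = 1597 + 144 + 21 + 8 + 3, which has 5 terms.

5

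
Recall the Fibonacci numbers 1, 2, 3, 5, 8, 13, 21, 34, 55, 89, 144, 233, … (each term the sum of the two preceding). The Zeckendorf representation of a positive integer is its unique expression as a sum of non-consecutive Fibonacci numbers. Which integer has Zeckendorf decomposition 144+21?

144+21 = 165.

165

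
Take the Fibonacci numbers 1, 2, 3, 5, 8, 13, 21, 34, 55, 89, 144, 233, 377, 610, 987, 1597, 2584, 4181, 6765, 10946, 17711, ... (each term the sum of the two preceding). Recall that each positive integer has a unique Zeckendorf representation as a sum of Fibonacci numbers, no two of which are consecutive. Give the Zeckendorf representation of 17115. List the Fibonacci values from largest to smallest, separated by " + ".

10946 + 4181 + 1597 + 377 + 13 + 1

Greedy algorithm:
17115: greatest Fibonacci not exceeding it is 10946, leaving 6169
6169: greatest Fibonacci not exceeding it is 4181, leaving 1988
1988: greatest Fibonacci not exceeding it is 1597, leaving 391
391: greatest Fibonacci not exceeding it is 377, leaving 14
14: greatest Fibonacci not exceeding it is 13, leaving 1
1: greatest Fibonacci not exceeding it is 1, leaving 0
So 17115 = 10946 + 4181 + 1597 + 377 + 13 + 1, with no two terms consecutive in the sequence.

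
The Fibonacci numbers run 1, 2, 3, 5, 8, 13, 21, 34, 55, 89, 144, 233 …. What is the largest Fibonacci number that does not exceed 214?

144 ≤ 214 < 233, so the largest Fibonacci number not exceeding 214 is 144.

144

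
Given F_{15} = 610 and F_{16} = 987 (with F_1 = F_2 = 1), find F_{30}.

832040

By the doubling identity F_{2k} = F_k(2F_{k+1} − F_k): F_{30} = 610·(2·987 − 610) = 610·1364 = 832040.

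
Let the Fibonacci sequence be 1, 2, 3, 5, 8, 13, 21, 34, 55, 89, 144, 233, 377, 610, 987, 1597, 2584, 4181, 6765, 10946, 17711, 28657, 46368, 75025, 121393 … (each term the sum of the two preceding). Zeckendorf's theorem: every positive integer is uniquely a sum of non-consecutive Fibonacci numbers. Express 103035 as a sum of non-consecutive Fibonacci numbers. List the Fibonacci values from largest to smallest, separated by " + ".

75025 + 17711 + 6765 + 2584 + 610 + 233 + 89 + 13 + 5

Greedy algorithm:
take 75025 (≤ 103035); 103035 − 75025 = 28010
take 17711 (≤ 28010); 28010 − 17711 = 10299
take 6765 (≤ 10299); 10299 − 6765 = 3534
take 2584 (≤ 3534); 3534 − 2584 = 950
take 610 (≤ 950); 950 − 610 = 340
take 233 (≤ 340); 340 − 233 = 107
take 89 (≤ 107); 107 − 89 = 18
take 13 (≤ 18); 18 − 13 = 5
take 5 (≤ 5); 5 − 5 = 0
So 103035 = 75025 + 17711 + 6765 + 2584 + 610 + 233 + 89 + 13 + 5, with no two terms consecutive in the sequence.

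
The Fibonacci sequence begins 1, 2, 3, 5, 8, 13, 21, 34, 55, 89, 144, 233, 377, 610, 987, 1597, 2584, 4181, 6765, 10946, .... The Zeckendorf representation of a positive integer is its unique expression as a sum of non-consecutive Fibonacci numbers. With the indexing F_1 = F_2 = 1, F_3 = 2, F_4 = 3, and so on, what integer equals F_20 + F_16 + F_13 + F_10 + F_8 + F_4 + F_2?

8065

F_20 + F_16 + F_13 + F_10 + F_8 + F_4 + F_2 = 6765 + 987 + 233 + 55 + 21 + 3 + 1 = 8065.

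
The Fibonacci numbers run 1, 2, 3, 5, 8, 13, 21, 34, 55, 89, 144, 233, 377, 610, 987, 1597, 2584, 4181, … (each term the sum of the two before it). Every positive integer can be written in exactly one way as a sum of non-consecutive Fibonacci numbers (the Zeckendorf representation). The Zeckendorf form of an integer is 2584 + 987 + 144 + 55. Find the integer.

3770

2584 + 987 + 144 + 55 = 3770.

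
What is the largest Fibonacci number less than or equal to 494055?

317811

317811 ≤ 494055 < 514229, so the largest Fibonacci number not exceeding 494055 is 317811.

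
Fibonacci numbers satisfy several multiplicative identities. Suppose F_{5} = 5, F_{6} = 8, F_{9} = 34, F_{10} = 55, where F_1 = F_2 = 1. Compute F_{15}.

610

By the addition formula F_{m+n} = F_m F_{n+1} + F_{m−1} F_n with m=10, n=5: F_{15} = 55·8 + 34·5 = 440 + 170 = 610.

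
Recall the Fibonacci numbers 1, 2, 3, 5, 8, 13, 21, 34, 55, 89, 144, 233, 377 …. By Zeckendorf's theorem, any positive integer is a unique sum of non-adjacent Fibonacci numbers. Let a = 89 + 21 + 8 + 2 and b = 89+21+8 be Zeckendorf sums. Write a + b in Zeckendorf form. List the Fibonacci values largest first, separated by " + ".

The two numbers are 120 and 118, so their sum is 238.
Repeatedly subtract the largest Fibonacci number that fits:
largest Fibonacci ≤ 238 is 233; 238 − 233 = 5
largest Fibonacci ≤ 5 is 5; 5 − 5 = 0

233 + 5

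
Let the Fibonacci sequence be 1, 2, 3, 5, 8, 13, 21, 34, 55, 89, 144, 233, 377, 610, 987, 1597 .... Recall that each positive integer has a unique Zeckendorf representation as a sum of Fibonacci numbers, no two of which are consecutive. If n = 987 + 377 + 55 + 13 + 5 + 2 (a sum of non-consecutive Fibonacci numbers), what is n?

1439

987 + 377 + 55 + 13 + 5 + 2 = 1439.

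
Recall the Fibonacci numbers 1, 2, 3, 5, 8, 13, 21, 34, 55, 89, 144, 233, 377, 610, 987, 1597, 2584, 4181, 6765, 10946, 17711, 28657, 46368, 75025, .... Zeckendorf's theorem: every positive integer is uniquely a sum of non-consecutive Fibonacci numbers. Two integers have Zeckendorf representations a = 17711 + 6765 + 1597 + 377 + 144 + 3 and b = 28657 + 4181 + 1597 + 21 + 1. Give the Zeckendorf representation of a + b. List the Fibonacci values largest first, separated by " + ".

46368 + 10946 + 2584 + 987 + 144 + 21 + 3 + 1

The two numbers are 26597 and 34457, so their sum is 61054.
take 46368 (≤ 61054); 61054 − 46368 = 14686
take 10946 (≤ 14686); 14686 − 10946 = 3740
take 2584 (≤ 3740); 3740 − 2584 = 1156
take 987 (≤ 1156); 1156 − 987 = 169
take 144 (≤ 169); 169 − 144 = 25
take 21 (≤ 25); 25 − 21 = 4
take 3 (≤ 4); 4 − 3 = 1
take 1 (≤ 1); 1 − 1 = 0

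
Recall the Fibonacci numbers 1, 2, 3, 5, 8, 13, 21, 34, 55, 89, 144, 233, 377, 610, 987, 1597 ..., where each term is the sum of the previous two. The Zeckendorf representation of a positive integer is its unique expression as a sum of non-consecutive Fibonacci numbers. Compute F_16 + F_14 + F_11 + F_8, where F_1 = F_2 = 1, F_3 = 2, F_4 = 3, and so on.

F_16 + F_14 + F_11 + F_8 = 987 + 377 + 89 + 21 = 1474.

1474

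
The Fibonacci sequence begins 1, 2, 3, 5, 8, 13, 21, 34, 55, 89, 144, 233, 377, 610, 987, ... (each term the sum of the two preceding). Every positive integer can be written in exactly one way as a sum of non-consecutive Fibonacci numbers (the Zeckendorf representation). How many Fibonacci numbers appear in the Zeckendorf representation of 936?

610 ≤ 936 < 987, so take 610; remainder 326
233 ≤ 326 < 377, so take 233; remainder 93
89 ≤ 93 < 144, so take 89; remainder 4
3 ≤ 4 < 5, so take 3; remainder 1
1 ≤ 1 < 2, so take 1; remainder 0
936 = 610 + 233 + 89 + 3 + 1, which has 5 terms.

5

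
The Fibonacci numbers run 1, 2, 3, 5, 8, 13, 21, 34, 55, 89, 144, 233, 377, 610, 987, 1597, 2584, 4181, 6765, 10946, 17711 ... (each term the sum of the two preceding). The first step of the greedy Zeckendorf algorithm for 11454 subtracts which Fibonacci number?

10946

10946 ≤ 11454 < 17711, so the largest Fibonacci number not exceeding 11454 is 10946.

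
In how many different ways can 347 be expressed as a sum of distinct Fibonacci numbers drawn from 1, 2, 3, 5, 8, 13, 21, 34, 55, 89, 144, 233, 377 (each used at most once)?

Starting from the Zeckendorf form and repeatedly splitting a term F_k into F_{k−1} + F_{k−2} (when neither is already used) reaches every representation.
347 = 233+89+21+3+1 = 233+89+13+8+3+1 = 233+55+34+21+3+1 = 233+55+34+13+8+3+1 = 144+89+55+34+21+3+1 = … (1 more), for 6 in all.

6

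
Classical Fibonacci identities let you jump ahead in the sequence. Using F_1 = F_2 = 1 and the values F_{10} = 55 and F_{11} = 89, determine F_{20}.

By the doubling identity F_{2k} = F_k(2F_{k+1} − F_k): F_{20} = 55·(2·89 − 55) = 55·123 = 6765.

6765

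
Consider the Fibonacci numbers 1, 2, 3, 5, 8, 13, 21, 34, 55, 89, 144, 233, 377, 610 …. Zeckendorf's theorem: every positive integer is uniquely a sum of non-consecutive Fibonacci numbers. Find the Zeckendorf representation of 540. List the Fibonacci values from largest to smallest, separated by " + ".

largest Fibonacci ≤ 540 is 377; 540 − 377 = 163
largest Fibonacci ≤ 163 is 144; 163 − 144 = 19
largest Fibonacci ≤ 19 is 13; 19 − 13 = 6
largest Fibonacci ≤ 6 is 5; 6 − 5 = 1
largest Fibonacci ≤ 1 is 1; 1 − 1 = 0
So 540 = 377 + 144 + 13 + 5 + 1, with no two terms consecutive in the sequence.

377 + 144 + 13 + 5 + 1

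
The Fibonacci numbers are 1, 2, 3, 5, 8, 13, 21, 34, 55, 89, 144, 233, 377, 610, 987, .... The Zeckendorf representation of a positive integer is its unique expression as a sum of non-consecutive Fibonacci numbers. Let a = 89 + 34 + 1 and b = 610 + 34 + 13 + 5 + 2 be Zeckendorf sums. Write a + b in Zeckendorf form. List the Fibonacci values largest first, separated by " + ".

610 + 144 + 34

The two numbers are 124 and 664, so their sum is 788.
largest Fibonacci ≤ 788 is 610; 788 − 610 = 178
largest Fibonacci ≤ 178 is 144; 178 − 144 = 34
largest Fibonacci ≤ 34 is 34; 34 − 34 = 0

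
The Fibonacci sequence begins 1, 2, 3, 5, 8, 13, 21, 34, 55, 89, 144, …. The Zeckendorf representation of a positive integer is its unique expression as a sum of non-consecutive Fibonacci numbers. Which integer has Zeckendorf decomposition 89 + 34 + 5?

89 + 34 + 5 = 128.

128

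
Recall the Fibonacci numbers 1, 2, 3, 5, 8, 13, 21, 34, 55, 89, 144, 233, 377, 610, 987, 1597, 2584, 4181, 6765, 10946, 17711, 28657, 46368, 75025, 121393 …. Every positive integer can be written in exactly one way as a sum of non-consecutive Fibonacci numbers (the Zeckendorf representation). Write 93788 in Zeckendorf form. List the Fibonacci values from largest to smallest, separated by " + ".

75025 ≤ 93788 < 121393, so take 75025; remainder 18763
17711 ≤ 18763 < 28657, so take 17711; remainder 1052
987 ≤ 1052 < 1597, so take 987; remainder 65
55 ≤ 65 < 89, so take 55; remainder 10
8 ≤ 10 < 13, so take 8; remainder 2
2 ≤ 2 < 3, so take 2; remainder 0
So 93788 = 75025 + 17711 + 987 + 55 + 8 + 2, with no two terms consecutive in the sequence.

75025 + 17711 + 987 + 55 + 8 + 2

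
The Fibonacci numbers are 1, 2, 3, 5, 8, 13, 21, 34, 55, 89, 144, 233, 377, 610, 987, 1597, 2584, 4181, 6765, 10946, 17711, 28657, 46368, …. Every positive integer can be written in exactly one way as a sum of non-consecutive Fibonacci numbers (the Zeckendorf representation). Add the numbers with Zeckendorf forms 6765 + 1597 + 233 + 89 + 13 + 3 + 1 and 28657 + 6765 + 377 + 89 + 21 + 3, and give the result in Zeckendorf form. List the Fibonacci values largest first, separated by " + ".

The two numbers are 8701 and 35912, so their sum is 44613.
Repeatedly subtract the largest Fibonacci number that fits:
largest Fibonacci ≤ 44613 is 28657; 44613 − 28657 = 15956
largest Fibonacci ≤ 15956 is 10946; 15956 − 10946 = 5010
largest Fibonacci ≤ 5010 is 4181; 5010 − 4181 = 829
largest Fibonacci ≤ 829 is 610; 829 − 610 = 219
largest Fibonacci ≤ 219 is 144; 219 − 144 = 75
largest Fibonacci ≤ 75 is 55; 75 − 55 = 20
largest Fibonacci ≤ 20 is 13; 20 − 13 = 7
largest Fibonacci ≤ 7 is 5; 7 − 5 = 2
largest Fibonacci ≤ 2 is 2; 2 − 2 = 0

28657 + 10946 + 4181 + 610 + 144 + 55 + 13 + 5 + 2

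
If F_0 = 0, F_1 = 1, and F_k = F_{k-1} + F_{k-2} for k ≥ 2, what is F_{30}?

832040

Iterating the recurrence up to F_{23} = 28657 and F_{22} = 17711:
F_{24} = F_{23} + F_{22} = 28657 + 17711 = 46368
F_{25} = F_{24} + F_{23} = 46368 + 28657 = 75025
F_{26} = F_{25} + F_{24} = 75025 + 46368 = 121393
F_{27} = F_{26} + F_{25} = 121393 + 75025 = 196418
F_{28} = F_{27} + F_{26} = 196418 + 121393 = 317811
F_{29} = F_{28} + F_{27} = 317811 + 196418 = 514229
F_{30} = F_{29} + F_{28} = 514229 + 317811 = 832040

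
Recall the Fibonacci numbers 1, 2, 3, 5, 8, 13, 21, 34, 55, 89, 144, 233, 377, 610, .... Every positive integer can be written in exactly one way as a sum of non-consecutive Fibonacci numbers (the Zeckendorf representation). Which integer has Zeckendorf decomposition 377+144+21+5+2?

549

377+144+21+5+2 = 549.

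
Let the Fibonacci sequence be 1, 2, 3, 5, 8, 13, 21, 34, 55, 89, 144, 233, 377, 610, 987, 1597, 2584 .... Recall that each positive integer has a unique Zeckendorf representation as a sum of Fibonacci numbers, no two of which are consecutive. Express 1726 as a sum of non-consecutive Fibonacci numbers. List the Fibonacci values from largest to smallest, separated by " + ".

1597 + 89 + 34 + 5 + 1

1726: greatest Fibonacci not exceeding it is 1597, leaving 129
129: greatest Fibonacci not exceeding it is 89, leaving 40
40: greatest Fibonacci not exceeding it is 34, leaving 6
6: greatest Fibonacci not exceeding it is 5, leaving 1
1: greatest Fibonacci not exceeding it is 1, leaving 0
So 1726 = 1597 + 89 + 34 + 5 + 1, with no two terms consecutive in the sequence.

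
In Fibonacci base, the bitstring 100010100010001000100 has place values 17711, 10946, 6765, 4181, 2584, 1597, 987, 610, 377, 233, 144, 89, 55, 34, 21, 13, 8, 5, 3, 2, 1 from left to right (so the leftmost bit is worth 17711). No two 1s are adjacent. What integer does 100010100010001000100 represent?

Summing the place values of the 1 bits: 17711 + 2584 + 987 + 144 + 21 + 3 = 21450.

21450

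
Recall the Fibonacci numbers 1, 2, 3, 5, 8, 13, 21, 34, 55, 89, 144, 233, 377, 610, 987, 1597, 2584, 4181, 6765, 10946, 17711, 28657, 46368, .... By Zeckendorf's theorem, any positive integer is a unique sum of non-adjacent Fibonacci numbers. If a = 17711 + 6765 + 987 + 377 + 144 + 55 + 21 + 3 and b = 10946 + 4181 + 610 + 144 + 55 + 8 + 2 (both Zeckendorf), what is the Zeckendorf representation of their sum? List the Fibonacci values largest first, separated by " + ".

28657 + 10946 + 1597 + 610 + 144 + 55

The two numbers are 26063 and 15946, so their sum is 42009.
Repeatedly subtract the largest Fibonacci number that fits:
42009 − 28657 = 13352
13352 − 10946 = 2406
2406 − 1597 = 809
809 − 610 = 199
199 − 144 = 55
55 − 55 = 0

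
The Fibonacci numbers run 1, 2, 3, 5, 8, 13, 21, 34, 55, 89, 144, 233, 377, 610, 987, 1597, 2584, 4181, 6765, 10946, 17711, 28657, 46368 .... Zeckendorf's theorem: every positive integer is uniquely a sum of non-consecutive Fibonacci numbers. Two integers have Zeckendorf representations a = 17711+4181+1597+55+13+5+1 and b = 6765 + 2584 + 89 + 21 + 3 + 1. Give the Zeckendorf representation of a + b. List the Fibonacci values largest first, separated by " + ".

28657 + 4181 + 144 + 34 + 8 + 2

The two numbers are 23563 and 9463, so their sum is 33026.
take 28657 (≤ 33026); 33026 − 28657 = 4369
take 4181 (≤ 4369); 4369 − 4181 = 188
take 144 (≤ 188); 188 − 144 = 44
take 34 (≤ 44); 44 − 34 = 10
take 8 (≤ 10); 10 − 8 = 2
take 2 (≤ 2); 2 − 2 = 0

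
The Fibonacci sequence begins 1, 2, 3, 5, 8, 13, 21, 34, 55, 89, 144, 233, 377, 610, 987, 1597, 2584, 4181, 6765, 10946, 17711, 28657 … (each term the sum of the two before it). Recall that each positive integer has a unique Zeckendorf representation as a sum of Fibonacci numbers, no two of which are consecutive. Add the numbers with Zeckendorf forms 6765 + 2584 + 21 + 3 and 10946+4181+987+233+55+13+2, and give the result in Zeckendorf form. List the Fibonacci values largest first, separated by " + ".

17711 + 6765 + 987 + 233 + 89 + 5

The two numbers are 9373 and 16417, so their sum is 25790.
Repeatedly subtract the largest Fibonacci number that fits:
25790 − 17711 = 8079
8079 − 6765 = 1314
1314 − 987 = 327
327 − 233 = 94
94 − 89 = 5
5 − 5 = 0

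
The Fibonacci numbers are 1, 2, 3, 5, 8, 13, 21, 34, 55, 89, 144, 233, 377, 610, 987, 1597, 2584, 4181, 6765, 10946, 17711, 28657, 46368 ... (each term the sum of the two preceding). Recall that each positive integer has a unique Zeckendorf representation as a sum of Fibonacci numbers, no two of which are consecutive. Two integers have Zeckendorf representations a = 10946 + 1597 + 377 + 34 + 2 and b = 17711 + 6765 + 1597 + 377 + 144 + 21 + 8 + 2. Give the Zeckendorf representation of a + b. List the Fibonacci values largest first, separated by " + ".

The two numbers are 12956 and 26625, so their sum is 39581.
Greedily peel off the largest Fibonacci term at each step:
largest Fibonacci ≤ 39581 is 28657; 39581 − 28657 = 10924
largest Fibonacci ≤ 10924 is 6765; 10924 − 6765 = 4159
largest Fibonacci ≤ 4159 is 2584; 4159 − 2584 = 1575
largest Fibonacci ≤ 1575 is 987; 1575 − 987 = 588
largest Fibonacci ≤ 588 is 377; 588 − 377 = 211
largest Fibonacci ≤ 211 is 144; 211 − 144 = 67
largest Fibonacci ≤ 67 is 55; 67 − 55 = 12
largest Fibonacci ≤ 12 is 8; 12 − 8 = 4
largest Fibonacci ≤ 4 is 3; 4 − 3 = 1
largest Fibonacci ≤ 1 is 1; 1 − 1 = 0

28657 + 6765 + 2584 + 987 + 377 + 144 + 55 + 8 + 3 + 1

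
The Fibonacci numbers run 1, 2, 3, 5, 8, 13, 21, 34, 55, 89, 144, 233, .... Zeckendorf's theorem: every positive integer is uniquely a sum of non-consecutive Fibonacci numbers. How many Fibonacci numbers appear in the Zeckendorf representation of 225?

4

225 − 144 = 81
81 − 55 = 26
26 − 21 = 5
5 − 5 = 0
225 = 144 + 55 + 21 + 5, which has 4 terms.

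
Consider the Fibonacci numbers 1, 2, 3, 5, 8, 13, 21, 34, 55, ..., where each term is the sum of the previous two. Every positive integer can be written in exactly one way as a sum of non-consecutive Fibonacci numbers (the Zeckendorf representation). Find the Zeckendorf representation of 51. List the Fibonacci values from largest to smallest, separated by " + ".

51 − 34 = 17
17 − 13 = 4
4 − 3 = 1
1 − 1 = 0
So 51 = 34 + 13 + 3 + 1, with no two terms consecutive in the sequence.

34 + 13 + 3 + 1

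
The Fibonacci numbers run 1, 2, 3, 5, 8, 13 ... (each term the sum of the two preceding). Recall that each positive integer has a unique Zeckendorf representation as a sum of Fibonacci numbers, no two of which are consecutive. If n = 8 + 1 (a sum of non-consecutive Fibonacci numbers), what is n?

8 + 1 = 9.

9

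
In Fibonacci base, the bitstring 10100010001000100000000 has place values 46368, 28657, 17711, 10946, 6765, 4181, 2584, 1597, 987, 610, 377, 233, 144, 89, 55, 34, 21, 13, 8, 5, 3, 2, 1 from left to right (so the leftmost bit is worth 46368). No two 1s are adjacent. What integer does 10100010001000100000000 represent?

Summing the place values of the 1 bits: 46368 + 17711 + 2584 + 377 + 55 = 67095.

67095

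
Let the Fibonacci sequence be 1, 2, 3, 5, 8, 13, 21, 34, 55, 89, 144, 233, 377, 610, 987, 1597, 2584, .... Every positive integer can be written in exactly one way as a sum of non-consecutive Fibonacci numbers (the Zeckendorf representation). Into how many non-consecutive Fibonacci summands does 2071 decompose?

take 1597 (≤ 2071); 2071 − 1597 = 474
take 377 (≤ 474); 474 − 377 = 97
take 89 (≤ 97); 97 − 89 = 8
take 8 (≤ 8); 8 − 8 = 0
2071 = 1597 + 377 + 89 + 8, which has 4 terms.

4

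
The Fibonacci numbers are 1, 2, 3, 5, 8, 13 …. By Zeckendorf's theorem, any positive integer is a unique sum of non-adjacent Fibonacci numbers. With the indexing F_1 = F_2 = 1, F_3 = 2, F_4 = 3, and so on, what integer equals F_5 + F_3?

F_5 + F_3 = 5 + 2 = 7.

7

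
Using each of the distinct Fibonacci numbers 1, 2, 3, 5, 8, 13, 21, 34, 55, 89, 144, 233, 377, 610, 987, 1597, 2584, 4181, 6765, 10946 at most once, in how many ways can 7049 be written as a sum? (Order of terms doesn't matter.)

28

Each representation comes from the Zeckendorf form by replacing some F_k with F_{k−1} + F_{k−2} where possible.
7049 = 6765+233+34+13+3+1 = 6765+233+34+8+5+3+1 = 6765+144+89+34+13+3+1 = 4181+2584+233+34+13+3+1 = … (24 more), for 28 in all.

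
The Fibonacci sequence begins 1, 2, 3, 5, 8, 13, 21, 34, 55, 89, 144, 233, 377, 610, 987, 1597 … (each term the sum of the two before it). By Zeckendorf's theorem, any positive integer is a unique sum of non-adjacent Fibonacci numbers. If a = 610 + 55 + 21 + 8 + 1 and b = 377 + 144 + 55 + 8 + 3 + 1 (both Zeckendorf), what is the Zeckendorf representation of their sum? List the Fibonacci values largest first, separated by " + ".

987 + 233 + 55 + 8

The two numbers are 695 and 588, so their sum is 1283.
subtract 987 from 1283: 296 remains
subtract 233 from 296: 63 remains
subtract 55 from 63: 8 remains
subtract 8 from 8: 0 remains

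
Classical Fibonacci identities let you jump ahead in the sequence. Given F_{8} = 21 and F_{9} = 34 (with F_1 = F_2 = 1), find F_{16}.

By the doubling identity F_{2k} = F_k(2F_{k+1} − F_k): F_{16} = 21·(2·34 − 21) = 21·47 = 987.

987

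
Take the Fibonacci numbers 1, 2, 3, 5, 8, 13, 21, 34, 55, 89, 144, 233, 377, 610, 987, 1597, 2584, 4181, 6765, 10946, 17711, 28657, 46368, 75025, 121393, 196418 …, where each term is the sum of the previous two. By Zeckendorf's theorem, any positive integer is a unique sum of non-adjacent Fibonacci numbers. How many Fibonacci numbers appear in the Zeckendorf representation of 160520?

9

take 121393 (≤ 160520); 160520 − 121393 = 39127
take 28657 (≤ 39127); 39127 − 28657 = 10470
take 6765 (≤ 10470); 10470 − 6765 = 3705
take 2584 (≤ 3705); 3705 − 2584 = 1121
take 987 (≤ 1121); 1121 − 987 = 134
take 89 (≤ 134); 134 − 89 = 45
take 34 (≤ 45); 45 − 34 = 11
take 8 (≤ 11); 11 − 8 = 3
take 3 (≤ 3); 3 − 3 = 0
160520 = 121393 + 28657 + 6765 + 2584 + 987 + 89 + 34 + 8 + 3, which has 9 terms.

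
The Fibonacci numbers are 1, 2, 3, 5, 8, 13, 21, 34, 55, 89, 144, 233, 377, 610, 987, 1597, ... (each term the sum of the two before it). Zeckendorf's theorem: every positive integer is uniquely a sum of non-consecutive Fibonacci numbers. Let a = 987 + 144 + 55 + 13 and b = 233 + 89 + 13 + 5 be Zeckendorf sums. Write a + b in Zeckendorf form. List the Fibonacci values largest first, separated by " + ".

The two numbers are 1199 and 340, so their sum is 1539.
Greedy algorithm:
1539: greatest Fibonacci not exceeding it is 987, leaving 552
552: greatest Fibonacci not exceeding it is 377, leaving 175
175: greatest Fibonacci not exceeding it is 144, leaving 31
31: greatest Fibonacci not exceeding it is 21, leaving 10
10: greatest Fibonacci not exceeding it is 8, leaving 2
2: greatest Fibonacci not exceeding it is 2, leaving 0

987 + 377 + 144 + 21 + 8 + 2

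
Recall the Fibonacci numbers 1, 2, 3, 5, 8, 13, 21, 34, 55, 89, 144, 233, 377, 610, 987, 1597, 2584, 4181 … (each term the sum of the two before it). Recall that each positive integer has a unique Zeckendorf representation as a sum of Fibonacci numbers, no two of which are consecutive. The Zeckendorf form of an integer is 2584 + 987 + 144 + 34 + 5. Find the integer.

2584 + 987 + 144 + 34 + 5 = 3754.

3754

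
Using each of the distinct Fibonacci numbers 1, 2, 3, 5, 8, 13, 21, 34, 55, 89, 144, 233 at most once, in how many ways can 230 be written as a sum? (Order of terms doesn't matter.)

230 = 144+55+21+8+2 = 144+55+21+5+3+2 = 144+55+13+8+5+3+2 = 144+34+21+13+8+5+3+2 = … (1 more), for 5 in all.

5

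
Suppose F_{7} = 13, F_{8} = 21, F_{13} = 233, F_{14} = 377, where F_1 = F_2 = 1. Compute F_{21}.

By the addition formula F_{m+n} = F_m F_{n+1} + F_{m−1} F_n with m=8, n=13: F_{21} = 21·377 + 13·233 = 7917 + 3029 = 10946.

10946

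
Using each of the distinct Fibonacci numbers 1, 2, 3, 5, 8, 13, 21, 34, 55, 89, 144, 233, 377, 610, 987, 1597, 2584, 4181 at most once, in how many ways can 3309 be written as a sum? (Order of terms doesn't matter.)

Starting from the Zeckendorf form and repeatedly splitting a term F_k into F_{k−1} + F_{k−2} (when neither is already used) reaches every representation.
3309 = 2584+610+89+21+5 = 2584+610+89+21+3+2 = 2584+610+89+13+8+5 = 2584+610+55+34+21+5 = … (36 more), for 40 in all.

40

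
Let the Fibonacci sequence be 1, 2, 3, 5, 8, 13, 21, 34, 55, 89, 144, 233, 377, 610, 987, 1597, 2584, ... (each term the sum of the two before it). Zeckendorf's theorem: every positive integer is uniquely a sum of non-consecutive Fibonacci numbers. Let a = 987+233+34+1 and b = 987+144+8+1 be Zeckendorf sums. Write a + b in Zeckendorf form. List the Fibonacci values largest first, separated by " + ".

The two numbers are 1255 and 1140, so their sum is 2395.
Repeatedly subtract the largest Fibonacci number that fits:
2395: greatest Fibonacci not exceeding it is 1597, leaving 798
798: greatest Fibonacci not exceeding it is 610, leaving 188
188: greatest Fibonacci not exceeding it is 144, leaving 44
44: greatest Fibonacci not exceeding it is 34, leaving 10
10: greatest Fibonacci not exceeding it is 8, leaving 2
2: greatest Fibonacci not exceeding it is 2, leaving 0

1597 + 610 + 144 + 34 + 8 + 2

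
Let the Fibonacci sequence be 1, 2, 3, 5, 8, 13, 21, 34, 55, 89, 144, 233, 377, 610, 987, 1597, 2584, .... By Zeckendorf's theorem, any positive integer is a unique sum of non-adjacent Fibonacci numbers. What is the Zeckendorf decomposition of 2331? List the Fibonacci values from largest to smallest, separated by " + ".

Repeatedly subtract the largest Fibonacci number that fits:
1597 ≤ 2331 < 2584, so take 1597; remainder 734
610 ≤ 734 < 987, so take 610; remainder 124
89 ≤ 124 < 144, so take 89; remainder 35
34 ≤ 35 < 55, so take 34; remainder 1
1 ≤ 1 < 2, so take 1; remainder 0
So 2331 = 1597 + 610 + 89 + 34 + 1, with no two terms consecutive in the sequence.

1597 + 610 + 89 + 34 + 1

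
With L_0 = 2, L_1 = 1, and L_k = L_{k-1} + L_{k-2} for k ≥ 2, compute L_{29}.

Iterating the recurrence up to L_{24} = 103682 and L_{23} = 64079:
L_{25} = L_{24} + L_{23} = 103682 + 64079 = 167761
L_{26} = L_{25} + L_{24} = 167761 + 103682 = 271443
L_{27} = L_{26} + L_{25} = 271443 + 167761 = 439204
L_{28} = L_{27} + L_{26} = 439204 + 271443 = 710647
L_{29} = L_{28} + L_{27} = 710647 + 439204 = 1149851

1149851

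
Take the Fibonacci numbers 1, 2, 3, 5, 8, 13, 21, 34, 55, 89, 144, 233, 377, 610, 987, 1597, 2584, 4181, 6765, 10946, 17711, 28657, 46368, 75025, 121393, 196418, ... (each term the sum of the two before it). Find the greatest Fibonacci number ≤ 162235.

121393

121393 ≤ 162235 < 196418, so the largest Fibonacci number not exceeding 162235 is 121393.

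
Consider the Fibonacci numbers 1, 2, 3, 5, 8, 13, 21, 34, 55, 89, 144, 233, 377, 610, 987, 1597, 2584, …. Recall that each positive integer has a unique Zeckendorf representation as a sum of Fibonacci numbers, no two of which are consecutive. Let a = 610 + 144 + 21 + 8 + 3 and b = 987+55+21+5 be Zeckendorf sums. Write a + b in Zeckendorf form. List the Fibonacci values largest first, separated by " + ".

The two numbers are 786 and 1068, so their sum is 1854.
1854: greatest Fibonacci not exceeding it is 1597, leaving 257
257: greatest Fibonacci not exceeding it is 233, leaving 24
24: greatest Fibonacci not exceeding it is 21, leaving 3
3: greatest Fibonacci not exceeding it is 3, leaving 0

1597 + 233 + 21 + 3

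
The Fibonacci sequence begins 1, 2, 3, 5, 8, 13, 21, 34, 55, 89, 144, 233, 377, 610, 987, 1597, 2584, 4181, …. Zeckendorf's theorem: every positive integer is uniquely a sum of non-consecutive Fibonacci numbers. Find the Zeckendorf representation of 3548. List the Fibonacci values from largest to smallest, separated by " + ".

subtract 2584 from 3548: 964 remains
subtract 610 from 964: 354 remains
subtract 233 from 354: 121 remains
subtract 89 from 121: 32 remains
subtract 21 from 32: 11 remains
subtract 8 from 11: 3 remains
subtract 3 from 3: 0 remains
So 3548 = 2584 + 610 + 233 + 89 + 21 + 8 + 3, with no two terms consecutive in the sequence.

2584 + 610 + 233 + 89 + 21 + 8 + 3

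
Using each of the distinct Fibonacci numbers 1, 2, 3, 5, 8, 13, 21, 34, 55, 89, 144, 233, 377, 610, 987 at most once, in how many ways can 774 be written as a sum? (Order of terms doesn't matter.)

774 = 610+144+13+5+2 = 610+89+55+13+5+2 = 377+233+144+13+5+2 = 610+89+34+21+13+5+2 = … (2 more), for 6 in all.

6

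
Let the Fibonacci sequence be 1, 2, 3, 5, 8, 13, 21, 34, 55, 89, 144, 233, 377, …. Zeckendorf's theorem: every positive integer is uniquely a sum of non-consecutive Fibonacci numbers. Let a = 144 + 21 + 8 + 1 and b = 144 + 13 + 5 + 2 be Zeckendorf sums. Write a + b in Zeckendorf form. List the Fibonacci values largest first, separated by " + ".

233 + 89 + 13 + 3

The two numbers are 174 and 164, so their sum is 338.
338: greatest Fibonacci not exceeding it is 233, leaving 105
105: greatest Fibonacci not exceeding it is 89, leaving 16
16: greatest Fibonacci not exceeding it is 13, leaving 3
3: greatest Fibonacci not exceeding it is 3, leaving 0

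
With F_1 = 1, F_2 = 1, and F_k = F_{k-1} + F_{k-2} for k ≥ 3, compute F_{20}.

Iterating the recurrence up to F_{12} = 144 and F_{11} = 89:
F_{13} = F_{12} + F_{11} = 144 + 89 = 233
F_{14} = F_{13} + F_{12} = 233 + 144 = 377
F_{15} = F_{14} + F_{13} = 377 + 233 = 610
F_{16} = F_{15} + F_{14} = 610 + 377 = 987
F_{17} = F_{16} + F_{15} = 987 + 610 = 1597
F_{18} = F_{17} + F_{16} = 1597 + 987 = 2584
F_{19} = F_{18} + F_{17} = 2584 + 1597 = 4181
F_{20} = F_{19} + F_{18} = 4181 + 2584 = 6765

6765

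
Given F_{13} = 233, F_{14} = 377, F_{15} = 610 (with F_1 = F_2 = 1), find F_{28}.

By the addition formula F_{m+n} = F_m F_{n+1} + F_{m−1} F_n with m=15, n=13: F_{28} = 610·377 + 377·233 = 229970 + 87841 = 317811.

317811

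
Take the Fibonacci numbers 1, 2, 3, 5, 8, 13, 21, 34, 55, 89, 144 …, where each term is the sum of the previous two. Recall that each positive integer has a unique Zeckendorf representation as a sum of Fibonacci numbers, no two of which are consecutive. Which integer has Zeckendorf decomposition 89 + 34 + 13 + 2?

89 + 34 + 13 + 2 = 138.

138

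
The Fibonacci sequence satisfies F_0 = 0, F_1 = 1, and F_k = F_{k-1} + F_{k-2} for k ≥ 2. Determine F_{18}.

Iterating the recurrence up to F_{14} = 377 and F_{13} = 233:
F_{15} = F_{14} + F_{13} = 377 + 233 = 610
F_{16} = F_{15} + F_{14} = 610 + 377 = 987
F_{17} = F_{16} + F_{15} = 987 + 610 = 1597
F_{18} = F_{17} + F_{16} = 1597 + 987 = 2584

2584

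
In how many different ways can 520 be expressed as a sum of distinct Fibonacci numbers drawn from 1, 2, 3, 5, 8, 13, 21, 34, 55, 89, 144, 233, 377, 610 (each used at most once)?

Each representation comes from the Zeckendorf form by replacing some F_k with F_{k−1} + F_{k−2} where possible.
520 = 377+89+34+13+5+2 = 233+144+89+34+13+5+2 — 2 representations.

2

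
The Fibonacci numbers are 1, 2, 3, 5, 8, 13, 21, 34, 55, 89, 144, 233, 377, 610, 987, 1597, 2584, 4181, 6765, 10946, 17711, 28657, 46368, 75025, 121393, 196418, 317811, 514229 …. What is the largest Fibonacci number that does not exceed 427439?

317811 ≤ 427439 < 514229, so the largest Fibonacci number not exceeding 427439 is 317811.

317811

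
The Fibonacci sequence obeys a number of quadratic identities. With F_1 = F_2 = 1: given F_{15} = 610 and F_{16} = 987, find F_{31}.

1346269

By F_{2k+1} = F_k² + F_{k+1}²: F_{31} = 610² + 987² = 372100 + 974169 = 1346269.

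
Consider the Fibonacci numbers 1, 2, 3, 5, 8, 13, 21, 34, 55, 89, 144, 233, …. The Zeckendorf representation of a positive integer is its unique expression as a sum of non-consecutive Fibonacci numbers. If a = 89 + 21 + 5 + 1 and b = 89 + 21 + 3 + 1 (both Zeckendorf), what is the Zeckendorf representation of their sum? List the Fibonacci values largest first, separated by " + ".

144 + 55 + 21 + 8 + 2

The two numbers are 116 and 114, so their sum is 230.
subtract 144 from 230: 86 remains
subtract 55 from 86: 31 remains
subtract 21 from 31: 10 remains
subtract 8 from 10: 2 remains
subtract 2 from 2: 0 remains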